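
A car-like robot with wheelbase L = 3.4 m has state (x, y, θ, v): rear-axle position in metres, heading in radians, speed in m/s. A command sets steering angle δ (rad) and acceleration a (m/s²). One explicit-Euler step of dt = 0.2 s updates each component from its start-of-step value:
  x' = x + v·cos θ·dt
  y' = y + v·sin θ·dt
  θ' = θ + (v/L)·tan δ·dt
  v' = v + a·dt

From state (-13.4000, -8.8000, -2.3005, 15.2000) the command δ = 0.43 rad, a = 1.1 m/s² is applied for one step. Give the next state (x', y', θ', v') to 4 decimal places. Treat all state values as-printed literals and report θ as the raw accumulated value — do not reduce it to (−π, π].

(-15.4266, -11.0659, -1.8904, 15.4200)

x' = -13.4000 + 15.2000·cos(-2.3005)·0.2 = -15.4266
y' = -8.8000 + 15.2000·sin(-2.3005)·0.2 = -11.0659
θ' = -2.3005 + (15.2000/3.4)·tan(0.43)·0.2 = -1.8904
v' = 15.2000 + 1.1000·0.2 = 15.4200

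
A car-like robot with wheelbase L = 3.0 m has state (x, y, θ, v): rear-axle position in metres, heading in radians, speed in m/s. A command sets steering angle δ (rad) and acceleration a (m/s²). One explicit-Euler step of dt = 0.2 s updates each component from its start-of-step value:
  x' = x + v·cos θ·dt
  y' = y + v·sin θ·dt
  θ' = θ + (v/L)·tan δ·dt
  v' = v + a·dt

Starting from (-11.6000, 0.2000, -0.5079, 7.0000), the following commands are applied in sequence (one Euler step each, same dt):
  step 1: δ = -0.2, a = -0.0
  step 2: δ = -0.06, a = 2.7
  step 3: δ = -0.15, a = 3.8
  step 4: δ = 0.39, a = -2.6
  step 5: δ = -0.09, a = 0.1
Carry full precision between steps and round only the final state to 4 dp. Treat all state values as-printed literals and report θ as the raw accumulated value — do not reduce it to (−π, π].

(-5.3617, -3.9582, -0.5259, 7.8000)

after step 1 (δ=-0.2, a=-0.0): (-10.376725, -0.480881, -0.602498, 7.000000)
after step 2 (δ=-0.06, a=2.7): (-9.223234, -1.274264, -0.630532, 7.540000)
after step 3 (δ=-0.15, a=3.8): (-8.005201, -2.163342, -0.706502, 8.300000)
after step 4 (δ=0.39, a=-2.6): (-6.742543, -3.240976, -0.479052, 7.780000)
after step 5 (δ=-0.09, a=0.1): (-5.361698, -3.958196, -0.525858, 7.800000)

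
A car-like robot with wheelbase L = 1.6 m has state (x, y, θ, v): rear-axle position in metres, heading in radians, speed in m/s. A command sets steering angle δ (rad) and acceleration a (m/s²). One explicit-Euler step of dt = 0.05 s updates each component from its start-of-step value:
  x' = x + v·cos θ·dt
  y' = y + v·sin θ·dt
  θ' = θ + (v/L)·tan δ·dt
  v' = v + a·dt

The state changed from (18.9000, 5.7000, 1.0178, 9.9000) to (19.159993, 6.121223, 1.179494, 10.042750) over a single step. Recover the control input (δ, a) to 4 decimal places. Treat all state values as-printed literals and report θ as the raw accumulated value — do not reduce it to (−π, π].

a = (v'−v)/dt = (0.142750)/0.05 = 2.8550
Δθ = θ'−θ = 0.161694;  (v·dt/L) = 9.9000·0.05/1.6 = 0.309375
tan δ = Δθ·L/(v·dt) = 0.522647  →  δ = 0.4816

δ = 0.4816, a = 2.8550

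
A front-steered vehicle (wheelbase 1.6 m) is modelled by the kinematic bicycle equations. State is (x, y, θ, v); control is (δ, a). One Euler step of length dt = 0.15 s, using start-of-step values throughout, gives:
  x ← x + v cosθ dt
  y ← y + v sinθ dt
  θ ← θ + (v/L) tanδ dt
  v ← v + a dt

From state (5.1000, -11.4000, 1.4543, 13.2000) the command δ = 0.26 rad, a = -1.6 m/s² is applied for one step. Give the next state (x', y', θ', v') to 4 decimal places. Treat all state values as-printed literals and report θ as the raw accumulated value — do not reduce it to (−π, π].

(5.3301, -9.4334, 1.7835, 12.9600)

x' = 5.1000 + 13.2000·cos(1.4543)·0.15 = 5.3301
y' = -11.4000 + 13.2000·sin(1.4543)·0.15 = -9.4334
θ' = 1.4543 + (13.2000/1.6)·tan(0.26)·0.15 = 1.7835
v' = 13.2000 − 1.6000·0.15 = 12.9600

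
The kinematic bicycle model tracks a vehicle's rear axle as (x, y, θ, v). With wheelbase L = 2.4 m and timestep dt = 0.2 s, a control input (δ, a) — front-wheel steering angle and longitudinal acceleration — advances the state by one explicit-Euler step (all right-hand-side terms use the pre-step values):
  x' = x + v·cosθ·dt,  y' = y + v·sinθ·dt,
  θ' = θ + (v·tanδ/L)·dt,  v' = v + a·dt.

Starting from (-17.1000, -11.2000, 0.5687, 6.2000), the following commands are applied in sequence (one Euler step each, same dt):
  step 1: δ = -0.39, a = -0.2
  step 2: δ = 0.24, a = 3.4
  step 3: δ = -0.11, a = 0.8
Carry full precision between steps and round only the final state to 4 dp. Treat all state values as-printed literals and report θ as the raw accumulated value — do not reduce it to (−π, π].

after step 1 (δ=-0.39, a=-0.2): (-16.055174, -10.532214, 0.356322, 6.160000)
after step 2 (δ=0.24, a=3.4): (-14.900560, -10.102456, 0.481943, 6.840000)
after step 3 (δ=-0.11, a=0.8): (-13.688381, -9.468386, 0.418989, 7.000000)

(-13.6884, -9.4684, 0.4190, 7.0000)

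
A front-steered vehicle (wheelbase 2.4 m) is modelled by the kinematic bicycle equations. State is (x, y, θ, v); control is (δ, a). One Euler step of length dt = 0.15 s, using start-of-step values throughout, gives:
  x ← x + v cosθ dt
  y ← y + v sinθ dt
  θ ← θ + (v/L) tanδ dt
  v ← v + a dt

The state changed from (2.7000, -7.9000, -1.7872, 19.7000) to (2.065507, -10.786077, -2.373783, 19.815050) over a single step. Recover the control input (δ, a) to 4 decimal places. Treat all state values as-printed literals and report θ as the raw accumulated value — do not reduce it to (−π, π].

δ = -0.4446, a = 0.7670

a = (v'−v)/dt = (0.115050)/0.15 = 0.7670
Δθ = θ'−θ = -0.586583;  (v·dt/L) = 19.7000·0.15/2.4 = 1.231250
tan δ = Δθ·L/(v·dt) = -0.476413  →  δ = -0.4446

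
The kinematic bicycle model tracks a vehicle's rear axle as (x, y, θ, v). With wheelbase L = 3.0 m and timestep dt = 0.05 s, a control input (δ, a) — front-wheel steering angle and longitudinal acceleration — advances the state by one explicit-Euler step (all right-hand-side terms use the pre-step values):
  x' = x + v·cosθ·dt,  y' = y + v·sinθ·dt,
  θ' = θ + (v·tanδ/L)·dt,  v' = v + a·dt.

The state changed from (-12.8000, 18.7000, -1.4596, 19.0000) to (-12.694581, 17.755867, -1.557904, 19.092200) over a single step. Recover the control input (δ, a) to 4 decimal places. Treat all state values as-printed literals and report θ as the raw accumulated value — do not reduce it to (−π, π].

δ = -0.3010, a = 1.8440

a = (v'−v)/dt = (0.092200)/0.05 = 1.8440
Δθ = θ'−θ = -0.098304;  (v·dt/L) = 19.0000·0.05/3.0 = 0.316667
tan δ = Δθ·L/(v·dt) = -0.310434  →  δ = -0.3010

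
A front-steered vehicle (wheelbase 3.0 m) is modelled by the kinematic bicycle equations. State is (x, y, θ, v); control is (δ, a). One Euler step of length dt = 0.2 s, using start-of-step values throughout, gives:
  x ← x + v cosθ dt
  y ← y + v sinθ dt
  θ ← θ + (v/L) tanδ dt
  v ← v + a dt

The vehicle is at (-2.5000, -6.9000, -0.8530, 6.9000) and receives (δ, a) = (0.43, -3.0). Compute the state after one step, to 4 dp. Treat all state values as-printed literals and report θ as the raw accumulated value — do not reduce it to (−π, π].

x' = -2.5000 + 6.9000·cos(-0.8530)·0.2 = -1.5923
y' = -6.9000 + 6.9000·sin(-0.8530)·0.2 = -7.9395
θ' = -0.8530 + (6.9000/3.0)·tan(0.43)·0.2 = -0.6420
v' = 6.9000 − 3.0000·0.2 = 6.3000

(-1.5923, -7.9395, -0.6420, 6.3000)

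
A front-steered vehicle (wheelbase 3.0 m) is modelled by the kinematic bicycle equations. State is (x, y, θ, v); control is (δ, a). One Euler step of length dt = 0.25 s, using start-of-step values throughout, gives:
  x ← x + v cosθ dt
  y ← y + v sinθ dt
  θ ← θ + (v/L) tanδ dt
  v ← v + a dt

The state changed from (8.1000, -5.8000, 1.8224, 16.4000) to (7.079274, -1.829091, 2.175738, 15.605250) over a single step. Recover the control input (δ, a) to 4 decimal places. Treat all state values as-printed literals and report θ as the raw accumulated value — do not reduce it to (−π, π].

a = (v'−v)/dt = (-0.794750)/0.25 = -3.1790
Δθ = θ'−θ = 0.353338;  (v·dt/L) = 16.4000·0.25/3.0 = 1.366667
tan δ = Δθ·L/(v·dt) = 0.258540  →  δ = 0.2530

δ = 0.2530, a = -3.1790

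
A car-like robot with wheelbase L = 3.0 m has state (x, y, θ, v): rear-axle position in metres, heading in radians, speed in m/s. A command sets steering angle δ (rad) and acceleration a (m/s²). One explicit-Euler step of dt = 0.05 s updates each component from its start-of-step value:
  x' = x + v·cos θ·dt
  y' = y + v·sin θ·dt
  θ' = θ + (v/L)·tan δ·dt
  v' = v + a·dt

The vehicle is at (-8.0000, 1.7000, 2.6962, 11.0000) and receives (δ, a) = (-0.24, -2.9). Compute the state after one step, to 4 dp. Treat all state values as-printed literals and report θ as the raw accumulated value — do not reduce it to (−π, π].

(-8.4963, 1.9369, 2.6513, 10.8550)

x' = -8.0000 + 11.0000·cos(2.6962)·0.05 = -8.4963
y' = 1.7000 + 11.0000·sin(2.6962)·0.05 = 1.9369
θ' = 2.6962 + (11.0000/3.0)·tan(-0.24)·0.05 = 2.6513
v' = 11.0000 − 2.9000·0.05 = 10.8550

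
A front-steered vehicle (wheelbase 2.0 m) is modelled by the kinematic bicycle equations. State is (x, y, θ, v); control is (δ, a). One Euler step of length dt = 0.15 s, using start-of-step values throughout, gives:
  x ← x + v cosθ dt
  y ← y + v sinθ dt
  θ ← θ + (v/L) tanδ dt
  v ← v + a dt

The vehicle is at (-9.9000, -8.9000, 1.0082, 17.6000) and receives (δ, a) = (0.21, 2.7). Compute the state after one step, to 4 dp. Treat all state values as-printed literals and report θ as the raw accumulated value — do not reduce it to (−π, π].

x' = -9.9000 + 17.6000·cos(1.0082)·0.15 = -8.4919
y' = -8.9000 + 17.6000·sin(1.0082)·0.15 = -6.6669
θ' = 1.0082 + (17.6000/2.0)·tan(0.21)·0.15 = 1.2895
v' = 17.6000 + 2.7000·0.15 = 18.0050

(-8.4919, -6.6669, 1.2895, 18.0050)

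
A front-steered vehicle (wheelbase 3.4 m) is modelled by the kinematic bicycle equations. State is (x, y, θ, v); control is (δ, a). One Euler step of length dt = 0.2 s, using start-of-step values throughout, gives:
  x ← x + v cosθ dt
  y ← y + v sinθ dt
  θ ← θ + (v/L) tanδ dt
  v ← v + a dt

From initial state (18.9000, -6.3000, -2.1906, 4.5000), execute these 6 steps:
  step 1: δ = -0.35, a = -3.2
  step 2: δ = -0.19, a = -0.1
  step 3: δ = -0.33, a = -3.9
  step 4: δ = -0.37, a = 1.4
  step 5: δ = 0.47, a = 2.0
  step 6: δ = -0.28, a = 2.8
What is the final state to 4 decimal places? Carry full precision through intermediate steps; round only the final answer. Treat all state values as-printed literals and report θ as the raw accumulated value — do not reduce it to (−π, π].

(15.8197, -9.5096, -2.4415, 4.3000)

after step 1 (δ=-0.35, a=-3.2): (18.377212, -7.032593, -2.287225, 3.860000)
after step 2 (δ=-0.19, a=-0.1): (17.870243, -7.614801, -2.330893, 3.840000)
after step 3 (δ=-0.33, a=-3.9): (17.341098, -8.171424, -2.408263, 3.060000)
after step 4 (δ=-0.37, a=1.4): (16.886412, -8.581065, -2.478079, 3.340000)
after step 5 (δ=0.47, a=2.0): (16.360140, -8.992478, -2.378278, 3.740000)
after step 6 (δ=-0.28, a=2.8): (15.819673, -9.509586, -2.441540, 4.300000)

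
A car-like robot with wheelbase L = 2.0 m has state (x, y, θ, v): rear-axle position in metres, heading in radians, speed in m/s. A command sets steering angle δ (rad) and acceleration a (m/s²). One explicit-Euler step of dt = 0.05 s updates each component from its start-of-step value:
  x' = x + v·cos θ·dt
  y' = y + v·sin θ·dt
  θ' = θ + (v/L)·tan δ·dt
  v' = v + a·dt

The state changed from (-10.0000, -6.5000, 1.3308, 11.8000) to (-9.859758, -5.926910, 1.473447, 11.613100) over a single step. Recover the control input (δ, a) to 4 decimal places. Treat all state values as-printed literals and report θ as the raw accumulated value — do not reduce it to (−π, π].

δ = 0.4504, a = -3.7380

a = (v'−v)/dt = (-0.186900)/0.05 = -3.7380
Δθ = θ'−θ = 0.142647;  (v·dt/L) = 11.8000·0.05/2.0 = 0.295000
tan δ = Δθ·L/(v·dt) = 0.483549  →  δ = 0.4504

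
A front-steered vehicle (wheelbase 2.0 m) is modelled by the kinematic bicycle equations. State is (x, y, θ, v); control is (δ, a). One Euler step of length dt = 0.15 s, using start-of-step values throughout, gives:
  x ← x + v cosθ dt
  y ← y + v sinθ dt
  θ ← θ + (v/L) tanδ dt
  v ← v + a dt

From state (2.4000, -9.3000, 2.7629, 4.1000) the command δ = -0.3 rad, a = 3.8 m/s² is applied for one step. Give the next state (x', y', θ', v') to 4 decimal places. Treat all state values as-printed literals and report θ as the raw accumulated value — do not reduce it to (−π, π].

(1.8286, -9.0726, 2.6678, 4.6700)

x' = 2.4000 + 4.1000·cos(2.7629)·0.15 = 1.8286
y' = -9.3000 + 4.1000·sin(2.7629)·0.15 = -9.0726
θ' = 2.7629 + (4.1000/2.0)·tan(-0.3)·0.15 = 2.6678
v' = 4.1000 + 3.8000·0.15 = 4.6700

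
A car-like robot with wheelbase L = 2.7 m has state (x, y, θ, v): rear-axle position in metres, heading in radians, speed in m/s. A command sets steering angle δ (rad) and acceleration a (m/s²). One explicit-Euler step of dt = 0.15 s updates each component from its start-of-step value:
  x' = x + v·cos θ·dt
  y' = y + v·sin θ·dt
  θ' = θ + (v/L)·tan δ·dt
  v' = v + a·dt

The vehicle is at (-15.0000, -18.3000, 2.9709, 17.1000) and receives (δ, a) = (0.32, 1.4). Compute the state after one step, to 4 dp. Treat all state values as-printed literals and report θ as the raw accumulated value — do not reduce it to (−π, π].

x' = -15.0000 + 17.1000·cos(2.9709)·0.15 = -17.5277
y' = -18.3000 + 17.1000·sin(2.9709)·0.15 = -17.8643
θ' = 2.9709 + (17.1000/2.7)·tan(0.32)·0.15 = 3.2857
v' = 17.1000 + 1.4000·0.15 = 17.3100

(-17.5277, -17.8643, 3.2857, 17.3100)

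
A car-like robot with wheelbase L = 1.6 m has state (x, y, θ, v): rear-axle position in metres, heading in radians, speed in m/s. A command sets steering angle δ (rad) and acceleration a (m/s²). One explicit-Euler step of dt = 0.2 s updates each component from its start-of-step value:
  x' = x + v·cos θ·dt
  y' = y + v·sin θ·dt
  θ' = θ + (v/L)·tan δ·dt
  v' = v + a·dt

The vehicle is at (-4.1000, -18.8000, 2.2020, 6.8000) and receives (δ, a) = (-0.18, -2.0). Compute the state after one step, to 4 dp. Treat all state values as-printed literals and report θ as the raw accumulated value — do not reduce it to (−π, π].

(-4.9026, -17.7020, 2.0473, 6.4000)

x' = -4.1000 + 6.8000·cos(2.2020)·0.2 = -4.9026
y' = -18.8000 + 6.8000·sin(2.2020)·0.2 = -17.7020
θ' = 2.2020 + (6.8000/1.6)·tan(-0.18)·0.2 = 2.0473
v' = 6.8000 − 2.0000·0.2 = 6.4000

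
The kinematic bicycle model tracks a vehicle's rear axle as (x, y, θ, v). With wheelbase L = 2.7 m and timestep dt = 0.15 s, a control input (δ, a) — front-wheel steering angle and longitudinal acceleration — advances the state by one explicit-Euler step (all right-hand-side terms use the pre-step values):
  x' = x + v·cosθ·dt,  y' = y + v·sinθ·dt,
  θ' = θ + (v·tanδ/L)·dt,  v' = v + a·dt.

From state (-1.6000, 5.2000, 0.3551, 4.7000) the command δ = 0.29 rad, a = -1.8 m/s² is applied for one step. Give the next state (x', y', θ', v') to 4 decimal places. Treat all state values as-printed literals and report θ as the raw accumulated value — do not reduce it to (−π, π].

(-0.9390, 5.4451, 0.4330, 4.4300)

x' = -1.6000 + 4.7000·cos(0.3551)·0.15 = -0.9390
y' = 5.2000 + 4.7000·sin(0.3551)·0.15 = 5.4451
θ' = 0.3551 + (4.7000/2.7)·tan(0.29)·0.15 = 0.4330
v' = 4.7000 − 1.8000·0.15 = 4.4300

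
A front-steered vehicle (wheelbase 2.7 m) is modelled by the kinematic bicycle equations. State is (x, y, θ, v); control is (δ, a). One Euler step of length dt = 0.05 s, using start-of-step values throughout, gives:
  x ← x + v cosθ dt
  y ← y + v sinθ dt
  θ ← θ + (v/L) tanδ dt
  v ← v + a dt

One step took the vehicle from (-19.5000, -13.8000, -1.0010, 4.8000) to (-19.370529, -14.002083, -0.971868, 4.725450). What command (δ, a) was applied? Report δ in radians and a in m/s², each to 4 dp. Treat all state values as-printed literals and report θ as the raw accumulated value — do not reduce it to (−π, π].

a = (v'−v)/dt = (-0.074550)/0.05 = -1.4910
Δθ = θ'−θ = 0.029132;  (v·dt/L) = 4.8000·0.05/2.7 = 0.088889
tan δ = Δθ·L/(v·dt) = 0.327735  →  δ = 0.3167

δ = 0.3167, a = -1.4910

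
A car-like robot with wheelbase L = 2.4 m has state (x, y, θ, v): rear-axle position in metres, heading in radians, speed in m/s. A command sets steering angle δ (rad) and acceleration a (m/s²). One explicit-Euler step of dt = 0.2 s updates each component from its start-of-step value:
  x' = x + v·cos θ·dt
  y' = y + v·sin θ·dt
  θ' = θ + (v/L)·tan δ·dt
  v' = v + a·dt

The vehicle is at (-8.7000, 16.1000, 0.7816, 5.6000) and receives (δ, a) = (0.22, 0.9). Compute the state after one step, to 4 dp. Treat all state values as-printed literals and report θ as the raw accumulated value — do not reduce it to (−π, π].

x' = -8.7000 + 5.6000·cos(0.7816)·0.2 = -7.9050
y' = 16.1000 + 5.6000·sin(0.7816)·0.2 = 16.8889
θ' = 0.7816 + (5.6000/2.4)·tan(0.22)·0.2 = 0.8860
v' = 5.6000 + 0.9000·0.2 = 5.7800

(-7.9050, 16.8889, 0.8860, 5.7800)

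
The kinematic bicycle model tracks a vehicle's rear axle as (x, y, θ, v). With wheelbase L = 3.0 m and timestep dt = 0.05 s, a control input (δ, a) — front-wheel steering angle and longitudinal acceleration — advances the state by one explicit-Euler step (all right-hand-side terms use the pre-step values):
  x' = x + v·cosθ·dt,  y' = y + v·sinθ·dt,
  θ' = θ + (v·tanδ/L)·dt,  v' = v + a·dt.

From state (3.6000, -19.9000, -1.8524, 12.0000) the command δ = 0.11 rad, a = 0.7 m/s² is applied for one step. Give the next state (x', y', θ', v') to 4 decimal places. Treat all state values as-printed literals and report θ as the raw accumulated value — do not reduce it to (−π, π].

(3.4333, -20.4764, -1.8303, 12.0350)

x' = 3.6000 + 12.0000·cos(-1.8524)·0.05 = 3.4333
y' = -19.9000 + 12.0000·sin(-1.8524)·0.05 = -20.4764
θ' = -1.8524 + (12.0000/3.0)·tan(0.11)·0.05 = -1.8303
v' = 12.0000 + 0.7000·0.05 = 12.0350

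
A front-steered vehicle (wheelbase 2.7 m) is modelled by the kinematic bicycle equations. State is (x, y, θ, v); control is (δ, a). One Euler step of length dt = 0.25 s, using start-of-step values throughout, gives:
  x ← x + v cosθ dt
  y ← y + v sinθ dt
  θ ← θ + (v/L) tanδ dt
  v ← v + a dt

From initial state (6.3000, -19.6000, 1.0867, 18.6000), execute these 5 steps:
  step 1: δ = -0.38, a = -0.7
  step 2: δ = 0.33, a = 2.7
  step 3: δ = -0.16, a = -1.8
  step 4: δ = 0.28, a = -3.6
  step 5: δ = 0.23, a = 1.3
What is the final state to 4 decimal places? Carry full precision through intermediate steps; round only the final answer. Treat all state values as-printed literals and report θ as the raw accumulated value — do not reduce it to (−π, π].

(20.5602, -2.5990, 1.5792, 18.0750)

after step 1 (δ=-0.38, a=-0.7): (8.464151, -15.484304, 0.398823, 18.425000)
after step 2 (δ=0.33, a=2.7): (12.708897, -13.695543, 0.983176, 19.100000)
after step 3 (δ=-0.16, a=-1.8): (15.356070, -9.721489, 0.697774, 18.650000)
after step 4 (δ=0.28, a=-3.6): (18.928825, -6.725771, 1.194337, 17.750000)
after step 5 (δ=0.23, a=1.3): (20.560181, -2.599019, 1.579156, 18.075000)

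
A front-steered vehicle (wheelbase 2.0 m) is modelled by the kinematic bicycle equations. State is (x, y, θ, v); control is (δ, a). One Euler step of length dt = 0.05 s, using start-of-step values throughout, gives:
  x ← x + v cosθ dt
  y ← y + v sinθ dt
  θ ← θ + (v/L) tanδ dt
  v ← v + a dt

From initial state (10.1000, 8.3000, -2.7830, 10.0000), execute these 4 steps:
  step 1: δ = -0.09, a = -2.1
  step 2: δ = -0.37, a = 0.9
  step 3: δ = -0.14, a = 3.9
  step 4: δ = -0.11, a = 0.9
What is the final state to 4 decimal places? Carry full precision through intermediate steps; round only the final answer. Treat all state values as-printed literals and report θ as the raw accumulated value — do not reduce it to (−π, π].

after step 1 (δ=-0.09, a=-2.1): (9.631804, 8.124522, -2.805561, 9.895000)
after step 2 (δ=-0.37, a=0.9): (9.164725, 7.961381, -2.901509, 9.940000)
after step 3 (δ=-0.14, a=3.9): (8.681980, 7.843202, -2.936528, 10.135000)
after step 4 (δ=-0.11, a=0.9): (8.185848, 7.740012, -2.964512, 10.180000)

(8.1858, 7.7400, -2.9645, 10.1800)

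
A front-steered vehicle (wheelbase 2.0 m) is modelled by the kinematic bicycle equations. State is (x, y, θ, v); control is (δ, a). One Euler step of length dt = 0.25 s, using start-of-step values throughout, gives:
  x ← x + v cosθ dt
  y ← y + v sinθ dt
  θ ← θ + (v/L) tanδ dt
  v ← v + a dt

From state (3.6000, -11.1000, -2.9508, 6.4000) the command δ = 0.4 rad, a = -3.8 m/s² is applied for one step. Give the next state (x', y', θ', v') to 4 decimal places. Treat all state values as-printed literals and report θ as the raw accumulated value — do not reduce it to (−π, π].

(2.0290, -11.4034, -2.6126, 5.4500)

x' = 3.6000 + 6.4000·cos(-2.9508)·0.25 = 2.0290
y' = -11.1000 + 6.4000·sin(-2.9508)·0.25 = -11.4034
θ' = -2.9508 + (6.4000/2.0)·tan(0.4)·0.25 = -2.6126
v' = 6.4000 − 3.8000·0.25 = 5.4500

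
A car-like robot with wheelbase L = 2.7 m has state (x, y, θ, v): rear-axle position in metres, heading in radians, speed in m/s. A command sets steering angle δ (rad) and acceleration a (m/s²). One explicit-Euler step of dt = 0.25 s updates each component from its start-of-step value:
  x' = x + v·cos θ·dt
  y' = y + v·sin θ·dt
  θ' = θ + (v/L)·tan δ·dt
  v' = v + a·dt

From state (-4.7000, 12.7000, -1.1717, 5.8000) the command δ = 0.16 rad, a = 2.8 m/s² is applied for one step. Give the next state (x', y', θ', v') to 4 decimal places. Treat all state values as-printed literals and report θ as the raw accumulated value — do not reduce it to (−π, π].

(-4.1366, 11.3640, -1.0850, 6.5000)

x' = -4.7000 + 5.8000·cos(-1.1717)·0.25 = -4.1366
y' = 12.7000 + 5.8000·sin(-1.1717)·0.25 = 11.3640
θ' = -1.1717 + (5.8000/2.7)·tan(0.16)·0.25 = -1.0850
v' = 5.8000 + 2.8000·0.25 = 6.5000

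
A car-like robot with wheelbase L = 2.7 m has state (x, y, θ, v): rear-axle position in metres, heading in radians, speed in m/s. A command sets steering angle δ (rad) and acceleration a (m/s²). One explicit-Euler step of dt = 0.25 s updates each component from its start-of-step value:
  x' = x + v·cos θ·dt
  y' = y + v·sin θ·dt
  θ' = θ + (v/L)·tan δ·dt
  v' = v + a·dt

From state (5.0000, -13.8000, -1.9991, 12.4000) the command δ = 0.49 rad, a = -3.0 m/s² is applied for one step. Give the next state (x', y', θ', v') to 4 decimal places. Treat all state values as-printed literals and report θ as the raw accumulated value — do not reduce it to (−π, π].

(3.7125, -16.6200, -1.3867, 11.6500)

x' = 5.0000 + 12.4000·cos(-1.9991)·0.25 = 3.7125
y' = -13.8000 + 12.4000·sin(-1.9991)·0.25 = -16.6200
θ' = -1.9991 + (12.4000/2.7)·tan(0.49)·0.25 = -1.3867
v' = 12.4000 − 3.0000·0.25 = 11.6500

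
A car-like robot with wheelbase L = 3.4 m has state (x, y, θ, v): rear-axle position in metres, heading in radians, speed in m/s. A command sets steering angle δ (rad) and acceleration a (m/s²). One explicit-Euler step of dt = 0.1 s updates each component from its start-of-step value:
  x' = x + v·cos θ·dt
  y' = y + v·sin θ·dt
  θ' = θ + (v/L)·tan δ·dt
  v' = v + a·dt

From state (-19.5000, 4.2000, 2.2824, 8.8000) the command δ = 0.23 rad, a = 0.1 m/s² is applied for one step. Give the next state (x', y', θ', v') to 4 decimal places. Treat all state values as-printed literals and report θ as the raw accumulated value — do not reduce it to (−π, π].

(-20.0747, 4.8664, 2.3430, 8.8100)

x' = -19.5000 + 8.8000·cos(2.2824)·0.1 = -20.0747
y' = 4.2000 + 8.8000·sin(2.2824)·0.1 = 4.8664
θ' = 2.2824 + (8.8000/3.4)·tan(0.23)·0.1 = 2.3430
v' = 8.8000 + 0.1000·0.1 = 8.8100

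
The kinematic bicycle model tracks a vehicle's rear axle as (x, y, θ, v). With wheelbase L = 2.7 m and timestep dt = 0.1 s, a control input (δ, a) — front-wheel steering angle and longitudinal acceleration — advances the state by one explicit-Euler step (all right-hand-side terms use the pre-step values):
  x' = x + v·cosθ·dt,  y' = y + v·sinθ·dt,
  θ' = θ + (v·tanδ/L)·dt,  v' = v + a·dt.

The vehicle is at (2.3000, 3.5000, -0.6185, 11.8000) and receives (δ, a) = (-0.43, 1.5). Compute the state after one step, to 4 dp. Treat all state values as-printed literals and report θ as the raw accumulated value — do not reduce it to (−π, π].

(3.2614, 2.8158, -0.8189, 11.9500)

x' = 2.3000 + 11.8000·cos(-0.6185)·0.1 = 3.2614
y' = 3.5000 + 11.8000·sin(-0.6185)·0.1 = 2.8158
θ' = -0.6185 + (11.8000/2.7)·tan(-0.43)·0.1 = -0.8189
v' = 11.8000 + 1.5000·0.1 = 11.9500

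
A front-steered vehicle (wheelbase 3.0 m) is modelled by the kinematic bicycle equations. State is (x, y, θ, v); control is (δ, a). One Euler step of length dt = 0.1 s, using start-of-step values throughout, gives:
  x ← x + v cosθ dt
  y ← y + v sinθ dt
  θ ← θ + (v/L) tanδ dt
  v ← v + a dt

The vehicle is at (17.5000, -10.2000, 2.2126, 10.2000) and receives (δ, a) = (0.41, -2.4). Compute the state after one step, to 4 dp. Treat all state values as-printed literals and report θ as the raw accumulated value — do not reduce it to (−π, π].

x' = 17.5000 + 10.2000·cos(2.2126)·0.1 = 16.8894
y' = -10.2000 + 10.2000·sin(2.2126)·0.1 = -9.3830
θ' = 2.2126 + (10.2000/3.0)·tan(0.41)·0.1 = 2.3604
v' = 10.2000 − 2.4000·0.1 = 9.9600

(16.8894, -9.3830, 2.3604, 9.9600)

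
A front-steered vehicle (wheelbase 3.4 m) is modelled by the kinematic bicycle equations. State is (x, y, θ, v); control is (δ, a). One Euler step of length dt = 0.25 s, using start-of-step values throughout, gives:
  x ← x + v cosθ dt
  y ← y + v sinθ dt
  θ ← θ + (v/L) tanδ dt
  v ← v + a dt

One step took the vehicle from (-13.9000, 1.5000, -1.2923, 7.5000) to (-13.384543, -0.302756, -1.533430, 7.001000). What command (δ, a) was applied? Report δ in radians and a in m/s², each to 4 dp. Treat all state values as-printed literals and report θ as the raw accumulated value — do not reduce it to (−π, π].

a = (v'−v)/dt = (-0.499000)/0.25 = -1.9960
Δθ = θ'−θ = -0.241130;  (v·dt/L) = 7.5000·0.25/3.4 = 0.551471
tan δ = Δθ·L/(v·dt) = -0.437249  →  δ = -0.4122

δ = -0.4122, a = -1.9960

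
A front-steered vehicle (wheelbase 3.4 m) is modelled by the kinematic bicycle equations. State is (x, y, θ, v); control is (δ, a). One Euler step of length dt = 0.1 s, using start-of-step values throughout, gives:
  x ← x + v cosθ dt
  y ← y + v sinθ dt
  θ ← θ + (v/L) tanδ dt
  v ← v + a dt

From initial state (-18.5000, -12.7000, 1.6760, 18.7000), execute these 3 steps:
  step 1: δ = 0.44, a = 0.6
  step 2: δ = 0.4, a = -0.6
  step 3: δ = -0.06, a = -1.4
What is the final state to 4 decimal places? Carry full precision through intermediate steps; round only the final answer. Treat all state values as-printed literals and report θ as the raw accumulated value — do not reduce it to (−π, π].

(-20.4164, -7.5412, 2.1352, 18.5600)

after step 1 (δ=0.44, a=0.6): (-18.696368, -10.840339, 1.934929, 18.760000)
after step 2 (δ=0.4, a=-0.6): (-19.364485, -9.087343, 2.168212, 18.700000)
after step 3 (δ=-0.06, a=-1.4): (-20.416374, -7.541241, 2.135172, 18.560000)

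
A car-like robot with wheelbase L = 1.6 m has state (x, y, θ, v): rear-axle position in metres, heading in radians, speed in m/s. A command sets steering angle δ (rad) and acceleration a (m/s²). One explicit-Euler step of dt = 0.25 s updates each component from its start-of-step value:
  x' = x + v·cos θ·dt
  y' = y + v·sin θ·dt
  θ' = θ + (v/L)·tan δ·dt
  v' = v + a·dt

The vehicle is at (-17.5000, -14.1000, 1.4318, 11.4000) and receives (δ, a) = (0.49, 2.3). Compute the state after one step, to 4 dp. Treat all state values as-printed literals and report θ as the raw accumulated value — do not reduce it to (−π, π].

(-17.1051, -11.2775, 2.3819, 11.9750)

x' = -17.5000 + 11.4000·cos(1.4318)·0.25 = -17.1051
y' = -14.1000 + 11.4000·sin(1.4318)·0.25 = -11.2775
θ' = 1.4318 + (11.4000/1.6)·tan(0.49)·0.25 = 2.3819
v' = 11.4000 + 2.3000·0.25 = 11.9750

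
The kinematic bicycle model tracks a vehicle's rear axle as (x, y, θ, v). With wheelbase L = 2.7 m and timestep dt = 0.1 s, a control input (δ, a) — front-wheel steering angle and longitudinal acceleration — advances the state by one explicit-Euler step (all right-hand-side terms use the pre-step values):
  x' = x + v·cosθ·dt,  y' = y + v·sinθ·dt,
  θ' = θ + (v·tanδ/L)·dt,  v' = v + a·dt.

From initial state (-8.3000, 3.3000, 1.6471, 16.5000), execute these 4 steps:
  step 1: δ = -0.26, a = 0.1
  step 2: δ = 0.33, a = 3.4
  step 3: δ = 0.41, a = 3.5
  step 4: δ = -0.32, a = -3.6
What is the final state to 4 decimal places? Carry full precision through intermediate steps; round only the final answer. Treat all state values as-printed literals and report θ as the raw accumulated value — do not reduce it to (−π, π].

(-9.1515, 9.8502, 1.7541, 16.8400)

after step 1 (δ=-0.26, a=0.1): (-8.425779, 4.945199, 1.484531, 16.510000)
after step 2 (δ=0.33, a=3.4): (-8.283532, 6.590060, 1.693979, 16.850000)
after step 3 (δ=0.41, a=3.5): (-8.490570, 8.262292, 1.965221, 17.200000)
after step 4 (δ=-0.32, a=-3.6): (-9.151527, 9.850226, 1.754114, 16.840000)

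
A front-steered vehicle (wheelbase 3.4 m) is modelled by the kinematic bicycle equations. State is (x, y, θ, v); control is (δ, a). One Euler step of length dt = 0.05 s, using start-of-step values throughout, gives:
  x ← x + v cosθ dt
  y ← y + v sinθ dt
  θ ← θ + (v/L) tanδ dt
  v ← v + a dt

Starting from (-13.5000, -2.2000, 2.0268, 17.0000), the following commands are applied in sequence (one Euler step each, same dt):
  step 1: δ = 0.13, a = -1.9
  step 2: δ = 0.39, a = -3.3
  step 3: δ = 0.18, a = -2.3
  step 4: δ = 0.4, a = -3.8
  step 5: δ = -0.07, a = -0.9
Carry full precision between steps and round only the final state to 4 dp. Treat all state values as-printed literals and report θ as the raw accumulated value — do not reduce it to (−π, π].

(-15.7845, 1.2808, 2.2929, 16.3900)

after step 1 (δ=0.13, a=-1.9): (-13.874309, -1.436853, 2.059484, 16.905000)
after step 2 (δ=0.39, a=-3.3): (-14.271127, -0.690540, 2.161674, 16.740000)
after step 3 (δ=0.18, a=-2.3): (-14.737411, 0.004548, 2.206470, 16.625000)
after step 4 (δ=0.4, a=-3.8): (-15.230941, 0.673431, 2.309837, 16.435000)
after step 5 (δ=-0.07, a=-0.9): (-15.784455, 1.280799, 2.292891, 16.390000)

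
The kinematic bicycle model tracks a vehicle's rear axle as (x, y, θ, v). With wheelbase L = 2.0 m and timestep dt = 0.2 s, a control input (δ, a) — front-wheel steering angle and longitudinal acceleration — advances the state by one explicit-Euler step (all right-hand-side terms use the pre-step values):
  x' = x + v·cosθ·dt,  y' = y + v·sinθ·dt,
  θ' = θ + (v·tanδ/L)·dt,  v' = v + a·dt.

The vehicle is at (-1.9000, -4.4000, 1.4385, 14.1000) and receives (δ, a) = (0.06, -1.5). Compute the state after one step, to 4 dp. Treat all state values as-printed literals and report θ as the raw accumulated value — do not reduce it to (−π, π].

x' = -1.9000 + 14.1000·cos(1.4385)·0.2 = -1.5280
y' = -4.4000 + 14.1000·sin(1.4385)·0.2 = -1.6046
θ' = 1.4385 + (14.1000/2.0)·tan(0.06)·0.2 = 1.5232
v' = 14.1000 − 1.5000·0.2 = 13.8000

(-1.5280, -1.6046, 1.5232, 13.8000)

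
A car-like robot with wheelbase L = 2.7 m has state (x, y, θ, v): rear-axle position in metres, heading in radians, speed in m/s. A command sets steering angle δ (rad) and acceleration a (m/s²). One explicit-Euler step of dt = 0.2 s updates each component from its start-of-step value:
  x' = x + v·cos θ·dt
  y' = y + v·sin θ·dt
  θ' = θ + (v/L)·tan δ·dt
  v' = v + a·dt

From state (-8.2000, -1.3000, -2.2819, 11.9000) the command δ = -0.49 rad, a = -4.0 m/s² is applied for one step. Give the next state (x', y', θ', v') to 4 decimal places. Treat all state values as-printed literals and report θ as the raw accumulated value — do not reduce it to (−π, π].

x' = -8.2000 + 11.9000·cos(-2.2819)·0.2 = -9.7534
y' = -1.3000 + 11.9000·sin(-2.2819)·0.2 = -3.1032
θ' = -2.2819 + (11.9000/2.7)·tan(-0.49)·0.2 = -2.7521
v' = 11.9000 − 4.0000·0.2 = 11.1000

(-9.7534, -3.1032, -2.7521, 11.1000)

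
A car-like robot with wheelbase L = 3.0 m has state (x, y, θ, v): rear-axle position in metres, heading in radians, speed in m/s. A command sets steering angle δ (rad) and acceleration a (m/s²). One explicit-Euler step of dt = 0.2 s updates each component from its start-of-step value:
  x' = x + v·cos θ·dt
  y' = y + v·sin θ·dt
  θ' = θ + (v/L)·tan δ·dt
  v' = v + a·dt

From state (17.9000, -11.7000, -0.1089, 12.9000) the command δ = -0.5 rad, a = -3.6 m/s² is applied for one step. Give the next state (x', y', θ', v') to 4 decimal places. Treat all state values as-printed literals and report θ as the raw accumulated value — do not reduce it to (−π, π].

(20.4647, -11.9804, -0.5787, 12.1800)

x' = 17.9000 + 12.9000·cos(-0.1089)·0.2 = 20.4647
y' = -11.7000 + 12.9000·sin(-0.1089)·0.2 = -11.9804
θ' = -0.1089 + (12.9000/3.0)·tan(-0.5)·0.2 = -0.5787
v' = 12.9000 − 3.6000·0.2 = 12.1800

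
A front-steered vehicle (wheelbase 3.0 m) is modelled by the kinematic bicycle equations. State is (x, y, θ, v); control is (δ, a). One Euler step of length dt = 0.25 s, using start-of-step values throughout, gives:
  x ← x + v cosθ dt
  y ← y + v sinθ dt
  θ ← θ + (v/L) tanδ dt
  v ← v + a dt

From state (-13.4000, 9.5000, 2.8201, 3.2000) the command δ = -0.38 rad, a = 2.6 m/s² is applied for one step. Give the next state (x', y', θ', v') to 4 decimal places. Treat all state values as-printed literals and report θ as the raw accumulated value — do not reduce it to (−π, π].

(-14.1590, 9.7528, 2.7136, 3.8500)

x' = -13.4000 + 3.2000·cos(2.8201)·0.25 = -14.1590
y' = 9.5000 + 3.2000·sin(2.8201)·0.25 = 9.7528
θ' = 2.8201 + (3.2000/3.0)·tan(-0.38)·0.25 = 2.7136
v' = 3.2000 + 2.6000·0.25 = 3.8500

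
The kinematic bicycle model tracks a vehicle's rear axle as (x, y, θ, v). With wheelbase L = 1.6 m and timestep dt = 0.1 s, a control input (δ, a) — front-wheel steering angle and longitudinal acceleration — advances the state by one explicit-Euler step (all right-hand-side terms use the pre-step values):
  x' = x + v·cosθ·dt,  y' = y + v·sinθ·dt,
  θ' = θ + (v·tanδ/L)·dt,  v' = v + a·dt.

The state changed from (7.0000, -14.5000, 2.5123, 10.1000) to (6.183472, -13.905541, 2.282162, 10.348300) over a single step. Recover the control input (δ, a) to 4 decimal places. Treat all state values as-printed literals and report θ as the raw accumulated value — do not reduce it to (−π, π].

a = (v'−v)/dt = (0.248300)/0.1 = 2.4830
Δθ = θ'−θ = -0.230138;  (v·dt/L) = 10.1000·0.1/1.6 = 0.631250
tan δ = Δθ·L/(v·dt) = -0.364575  →  δ = -0.3496

δ = -0.3496, a = 2.4830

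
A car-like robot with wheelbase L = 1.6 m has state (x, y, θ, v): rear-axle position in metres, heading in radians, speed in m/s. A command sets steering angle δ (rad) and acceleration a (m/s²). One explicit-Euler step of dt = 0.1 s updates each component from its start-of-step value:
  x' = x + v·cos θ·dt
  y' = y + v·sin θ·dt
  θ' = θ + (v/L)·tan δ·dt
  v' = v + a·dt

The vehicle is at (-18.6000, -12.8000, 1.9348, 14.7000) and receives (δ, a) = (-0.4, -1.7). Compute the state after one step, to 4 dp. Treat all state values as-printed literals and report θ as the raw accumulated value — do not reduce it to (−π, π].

x' = -18.6000 + 14.7000·cos(1.9348)·0.1 = -19.1233
y' = -12.8000 + 14.7000·sin(1.9348)·0.1 = -11.4263
θ' = 1.9348 + (14.7000/1.6)·tan(-0.4)·0.1 = 1.5464
v' = 14.7000 − 1.7000·0.1 = 14.5300

(-19.1233, -11.4263, 1.5464, 14.5300)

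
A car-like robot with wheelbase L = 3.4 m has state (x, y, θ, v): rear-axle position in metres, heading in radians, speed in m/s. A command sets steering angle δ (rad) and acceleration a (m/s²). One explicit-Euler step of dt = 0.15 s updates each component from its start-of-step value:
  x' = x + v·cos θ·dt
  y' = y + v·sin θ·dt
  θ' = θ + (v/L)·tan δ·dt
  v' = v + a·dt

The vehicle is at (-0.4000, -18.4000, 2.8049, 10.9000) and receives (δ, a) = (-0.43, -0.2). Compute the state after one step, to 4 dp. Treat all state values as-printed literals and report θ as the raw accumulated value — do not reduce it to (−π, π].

(-1.9432, -17.8598, 2.5844, 10.8700)

x' = -0.4000 + 10.9000·cos(2.8049)·0.15 = -1.9432
y' = -18.4000 + 10.9000·sin(2.8049)·0.15 = -17.8598
θ' = 2.8049 + (10.9000/3.4)·tan(-0.43)·0.15 = 2.5844
v' = 10.9000 − 0.2000·0.15 = 10.8700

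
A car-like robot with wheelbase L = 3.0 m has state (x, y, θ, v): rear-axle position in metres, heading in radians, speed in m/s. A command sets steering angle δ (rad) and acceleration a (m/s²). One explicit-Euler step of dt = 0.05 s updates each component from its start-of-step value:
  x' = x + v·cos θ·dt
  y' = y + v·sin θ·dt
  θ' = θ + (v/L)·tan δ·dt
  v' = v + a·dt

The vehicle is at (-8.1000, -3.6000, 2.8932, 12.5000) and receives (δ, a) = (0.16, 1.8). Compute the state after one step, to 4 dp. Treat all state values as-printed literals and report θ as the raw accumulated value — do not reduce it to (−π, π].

(-8.7058, -3.4463, 2.9268, 12.5900)

x' = -8.1000 + 12.5000·cos(2.8932)·0.05 = -8.7058
y' = -3.6000 + 12.5000·sin(2.8932)·0.05 = -3.4463
θ' = 2.8932 + (12.5000/3.0)·tan(0.16)·0.05 = 2.9268
v' = 12.5000 + 1.8000·0.05 = 12.5900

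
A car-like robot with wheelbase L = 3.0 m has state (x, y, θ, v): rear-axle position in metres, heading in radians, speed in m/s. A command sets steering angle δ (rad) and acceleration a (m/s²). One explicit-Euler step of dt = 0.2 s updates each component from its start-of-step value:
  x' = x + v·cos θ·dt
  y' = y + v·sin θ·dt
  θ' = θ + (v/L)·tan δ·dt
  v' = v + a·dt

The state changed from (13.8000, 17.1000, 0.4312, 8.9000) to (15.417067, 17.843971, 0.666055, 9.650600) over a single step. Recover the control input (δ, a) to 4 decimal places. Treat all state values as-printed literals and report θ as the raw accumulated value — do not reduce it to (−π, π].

δ = 0.3769, a = 3.7530

a = (v'−v)/dt = (0.750600)/0.2 = 3.7530
Δθ = θ'−θ = 0.234855;  (v·dt/L) = 8.9000·0.2/3.0 = 0.593333
tan δ = Δθ·L/(v·dt) = 0.395823  →  δ = 0.3769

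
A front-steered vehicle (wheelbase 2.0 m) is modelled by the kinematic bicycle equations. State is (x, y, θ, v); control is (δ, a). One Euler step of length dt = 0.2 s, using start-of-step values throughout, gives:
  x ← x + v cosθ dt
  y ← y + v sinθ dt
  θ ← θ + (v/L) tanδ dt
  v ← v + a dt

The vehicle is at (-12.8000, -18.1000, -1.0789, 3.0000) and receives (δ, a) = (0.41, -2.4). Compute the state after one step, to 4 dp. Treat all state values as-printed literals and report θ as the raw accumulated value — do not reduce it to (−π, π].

x' = -12.8000 + 3.0000·cos(-1.0789)·0.2 = -12.5166
y' = -18.1000 + 3.0000·sin(-1.0789)·0.2 = -18.6289
θ' = -1.0789 + (3.0000/2.0)·tan(0.41)·0.2 = -0.9485
v' = 3.0000 − 2.4000·0.2 = 2.5200

(-12.5166, -18.6289, -0.9485, 2.5200)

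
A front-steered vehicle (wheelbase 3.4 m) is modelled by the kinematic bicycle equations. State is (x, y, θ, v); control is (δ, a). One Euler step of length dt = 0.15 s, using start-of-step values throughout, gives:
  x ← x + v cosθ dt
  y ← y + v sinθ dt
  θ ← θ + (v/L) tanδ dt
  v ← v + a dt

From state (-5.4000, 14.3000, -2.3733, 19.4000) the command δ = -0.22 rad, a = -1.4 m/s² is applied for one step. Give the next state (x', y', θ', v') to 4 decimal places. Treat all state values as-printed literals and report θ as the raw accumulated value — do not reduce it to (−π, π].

(-7.4926, 12.2778, -2.5647, 19.1900)

x' = -5.4000 + 19.4000·cos(-2.3733)·0.15 = -7.4926
y' = 14.3000 + 19.4000·sin(-2.3733)·0.15 = 12.2778
θ' = -2.3733 + (19.4000/3.4)·tan(-0.22)·0.15 = -2.5647
v' = 19.4000 − 1.4000·0.15 = 19.1900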